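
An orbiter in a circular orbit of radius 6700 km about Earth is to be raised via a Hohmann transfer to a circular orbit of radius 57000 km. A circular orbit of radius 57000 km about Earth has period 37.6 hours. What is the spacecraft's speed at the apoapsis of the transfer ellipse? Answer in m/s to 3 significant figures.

From Kepler's third law T² = 4π²r³/μ at r = 57000 km, T = 37.6 hours = 37.6 × 3600 s = 1.3536×10^5 s: μ = 4π²r³/T² = 3.99028×10^5 km³/s².
The Hohmann ellipse has a_t = (r₁ + r₂)/2 = 31850 km.
The apoapsis of the transfer ellipse is at r = 57000 km.
From the vis-viva equation, v = √[μ(2/r − 1/a_t)] = 1.214 km/s.

v = 1210 m/s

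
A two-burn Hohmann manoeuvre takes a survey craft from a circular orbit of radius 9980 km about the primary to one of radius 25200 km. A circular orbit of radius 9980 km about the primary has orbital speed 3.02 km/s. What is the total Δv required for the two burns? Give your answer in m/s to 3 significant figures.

Δv = 1060 m/s

From the circular-orbit relation v² = μ/r at r = 9980 km: μ = v²r = (3.02)² × 9980 = 91021.6 km³/s².
Semi-major axis of the transfer orbit: a_t = (9980 + 25200)/2 = 17590 km.
Circular speed at r₁: v₁ = √(μ/r₁) = √(91021.6/9980) = 3.0200 km/s.
Transfer-orbit speed at r₁ (vis-viva equation): v_p = √[μ(2/r₁ − 1/a_t)] = 3.6147 km/s.
First burn Δv₁ = |v_p − v₁| = 0.5947 km/s.
Circular speed at r₂: v₂ = √(μ/r₂) = 1.901 km/s.
Transfer-orbit speed at r₂: v_a = √[μ(2/r₂ − 1/a_t)] = 1.432 km/s.
Second burn Δv₂ = |v₂ − v_a| = 0.4690 km/s.
Total Δv = Δv₁ + Δv₂ = 1.064 km/s.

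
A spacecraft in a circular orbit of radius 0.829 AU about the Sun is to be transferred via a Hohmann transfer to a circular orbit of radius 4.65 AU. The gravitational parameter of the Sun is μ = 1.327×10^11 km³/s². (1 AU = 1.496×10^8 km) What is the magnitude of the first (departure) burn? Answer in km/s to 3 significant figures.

In km: r₁ = 0.829 × 1.496×10^8 = 1.240184×10^8 km; r₂ = 4.65 × 1.496×10^8 = 6.9564×10^8 km.
Semi-major axis of the transfer orbit: a_t = (1.240184×10^8 + 6.9564×10^8)/2 = 4.098292×10^8 km.
Circular speed at r = 1.240184×10^8 km: v_c = √(μ/r) = 32.711 km/s.
Transfer-orbit speed at the same r (vis-viva, a = a_t): v_t = √[μ(2/r − 1/a_t)] = 42.617 km/s.
Δv₁ = |v_t − v_c| = |42.617 − 32.711| = 9.906 km/s.

Δv₁ = 9.91 km/s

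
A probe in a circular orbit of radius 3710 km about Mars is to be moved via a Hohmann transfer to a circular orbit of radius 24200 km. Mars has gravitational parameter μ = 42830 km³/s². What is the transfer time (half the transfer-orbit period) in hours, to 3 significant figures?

Semi-major axis of the transfer orbit: a_t = (3710 + 24200)/2 = 13955 km.
Half the transfer-orbit period gives t = π√(a_t³/μ) = 25020 s.
Converting: 25020 s ÷ 3600 s/hour = 6.95 hours.

t = 6.95 hours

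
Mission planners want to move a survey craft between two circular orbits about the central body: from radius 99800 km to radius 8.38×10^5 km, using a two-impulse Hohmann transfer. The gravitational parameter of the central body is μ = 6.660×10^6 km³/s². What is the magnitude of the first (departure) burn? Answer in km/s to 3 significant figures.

Δv₁ = 2.75 km/s

Semi-major axis of the transfer orbit: a_t = (99800 + 8.380×10^5)/2 = 4.689×10^5 km.
On the circular orbit at r = 99800 km, v_c = √(μ/r) = 8.1691 km/s.
Transfer-orbit speed at the same r (vis-viva, a = a_t): v_t = √[μ(2/r − 1/a_t)] = 10.921 km/s.
Δv₁ = |v_t − v_c| = |10.921 − 8.1691| = 2.752 km/s.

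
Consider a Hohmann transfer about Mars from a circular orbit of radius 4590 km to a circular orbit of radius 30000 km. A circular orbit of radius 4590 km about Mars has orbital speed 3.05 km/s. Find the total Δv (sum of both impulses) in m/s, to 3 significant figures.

Δv = 1550 m/s

From the circular-orbit relation v² = μ/r at r = 4590 km: μ = v²r = (3.05)² × 4590 = 42698.5 km³/s².
The Hohmann ellipse has a_t = (r₁ + r₂)/2 = 17295 km.
At r₁ the circular-orbit speed is v₁ = √(μ/r₁) = 3.050 km/s.
Transfer-orbit speed at r₁ (vis-viva): v_p = √[μ(2/r₁ − 1/a_t)] = 4.017 km/s.
First burn Δv₁ = |v_p − v₁| = 0.9670 km/s.
Circular speed at r₂: v₂ = √(μ/r₂) = 1.193 km/s.
Transfer-orbit speed at r₂: v_a = √[μ(2/r₂ − 1/a_t)] = 0.6146 km/s.
Second burn Δv₂ = |v₂ − v_a| = 0.5784 km/s.
Total Δv = Δv₁ + Δv₂ = 1.545 km/s.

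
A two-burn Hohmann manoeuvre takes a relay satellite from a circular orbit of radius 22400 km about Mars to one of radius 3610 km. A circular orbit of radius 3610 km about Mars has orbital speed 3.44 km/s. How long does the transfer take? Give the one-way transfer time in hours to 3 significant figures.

t = 6.26 hours

From the circular-orbit relation v² = μ/r at r = 3610 km: μ = v²r = (3.44)² × 3610 = 42719.3 km³/s².
Semi-major axis of the transfer orbit: a_t = (22400 + 3610)/2 = 13005 km.
Transfer time t = π√(a_t³/μ) = π√((13005)³ / 42719.3) = 22540 s.
Converting: 22540 s ÷ 3600 s/hour = 6.26 hours.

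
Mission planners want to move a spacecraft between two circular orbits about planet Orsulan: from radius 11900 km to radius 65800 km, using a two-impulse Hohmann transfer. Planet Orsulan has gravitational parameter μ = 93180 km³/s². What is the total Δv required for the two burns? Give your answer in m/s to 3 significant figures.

Δv = 1370 m/s

Transfer-ellipse semi-major axis a_t = (r₁ + r₂)/2 = (11900 + 65800)/2 = 38850 km.
Circular speed at r₁: v₁ = √(μ/r₁) = √(93180/11900) = 2.798259 km/s.
On the transfer ellipse at r₁, v² = μ(2/r − 1/a) gives v_p = √[μ(2/r₁ − 1/a_t)] = 3.641710 km/s.
First burn Δv₁ = |v_p − v₁| = 0.8435 km/s.
Circular speed at r₂: v₂ = √(μ/r₂) = 1.190 km/s.
Transfer-orbit speed at r₂: v_a = √[μ(2/r₂ − 1/a_t)] = 0.6586 km/s.
Second burn Δv₂ = |v₂ − v_a| = 0.5314 km/s.
Total Δv = Δv₁ + Δv₂ = 1.375 km/s.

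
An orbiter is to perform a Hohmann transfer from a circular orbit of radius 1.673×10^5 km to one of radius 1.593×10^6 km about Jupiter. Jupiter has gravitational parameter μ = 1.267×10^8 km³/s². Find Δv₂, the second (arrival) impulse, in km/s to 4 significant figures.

Semi-major axis of the transfer orbit: a_t = (1.673×10^5 + 1.593×10^6)/2 = 8.8015×10^5 km.
Circular speed at r = 1.593×10^6 km: v_c = √(μ/r) = 8.918 km/s.
Transfer-orbit speed at the same r (vis-viva, a = a_t): v_t = √[μ(2/r − 1/a_t)] = 3.888 km/s.
Δv₂ = |v_t − v_c| = |3.888 − 8.918| = 5.030 km/s.

Δv₂ = 5.030 km/s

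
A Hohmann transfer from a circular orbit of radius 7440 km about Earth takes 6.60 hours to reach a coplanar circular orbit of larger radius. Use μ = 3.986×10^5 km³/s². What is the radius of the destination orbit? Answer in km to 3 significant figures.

Transfer time t = 6.60 hours = 23760 s, and t = π√(a_t³/μ).
So a_t = (μ t²/π²)^(1/3) = (3.986×10^5 × (23760)² / π²)^(1/3) = 28356 km.
Since a_t = (r₁ + r₂)/2, r₂ = 2a_t − r₁ = 2×28356 − 7440 = 49272 km.

r₂ = 49300 km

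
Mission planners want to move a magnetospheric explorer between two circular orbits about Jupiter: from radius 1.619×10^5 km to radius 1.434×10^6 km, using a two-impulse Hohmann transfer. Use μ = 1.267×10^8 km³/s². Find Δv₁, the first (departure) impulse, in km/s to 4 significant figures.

The Hohmann ellipse has a_t = (r₁ + r₂)/2 = 7.9795×10^5 km.
On the circular orbit at r = 1.619×10^5 km, v_c = √(μ/r) = 27.975 km/s.
Transfer-orbit speed at the same r (vis-viva, a = a_t): v_t = √[μ(2/r − 1/a_t)] = 37.502 km/s.
Δv₁ = |v_t − v_c| = |37.502 − 27.975| = 9.527 km/s.

Δv₁ = 9.527 km/s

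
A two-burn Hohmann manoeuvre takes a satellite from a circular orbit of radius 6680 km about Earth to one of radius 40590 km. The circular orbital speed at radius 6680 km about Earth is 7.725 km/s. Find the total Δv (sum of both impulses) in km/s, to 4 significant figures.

From the circular-orbit relation v² = μ/r at r = 6680 km: μ = v²r = (7.725)² × 6680 = 3.98633×10^5 km³/s².
The Hohmann ellipse has a_t = (r₁ + r₂)/2 = 23635 km.
Circular speed at r₁: v₁ = √(μ/r₁) = √(3.98633×10^5/6680) = 7.7250 km/s.
Transfer-orbit speed at r₁ (v² = μ(2/r − 1/a)): v_p = √[μ(2/r₁ − 1/a_t)] = 10.123 km/s.
First burn Δv₁ = |v_p − v₁| = 2.398 km/s.
At r₂, v₂ = √(μ/r₂) = 3.134 km/s.
Transfer-orbit speed at r₂: v_a = √[μ(2/r₂ − 1/a_t)] = 1.666 km/s.
Second burn Δv₂ = |v₂ − v_a| = 1.468 km/s.
Δv = Δv₁ + Δv₂ = 2.398 + 1.468 = 3.866 km/s.

Δv = 3.866 km/s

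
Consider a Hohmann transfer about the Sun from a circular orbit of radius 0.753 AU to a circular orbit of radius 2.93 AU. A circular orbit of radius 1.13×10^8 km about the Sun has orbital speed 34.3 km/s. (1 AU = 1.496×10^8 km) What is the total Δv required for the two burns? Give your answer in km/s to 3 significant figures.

Δv = 15.3 km/s

From the circular-orbit relation v² = μ/r at r = 1.13×10^8 km: μ = v²r = (34.3)² × 1.13×10^8 = 1.32943×10^11 km³/s².
In km: r₁ = 0.753 × 1.496×10^8 = 1.126488×10^8 km; r₂ = 2.93 × 1.496×10^8 = 4.38328×10^8 km.
The Hohmann ellipse has a_t = (r₁ + r₂)/2 = 2.754884×10^8 km.
At r₁ the circular-orbit speed is v₁ = √(μ/r₁) = 34.353426 km/s.
Transfer-orbit speed at r₁ (vis-viva): v_p = √[μ(2/r₁ − 1/a_t)] = 43.332925 km/s.
First burn Δv₁ = |v_p − v₁| = 8.979 km/s.
Circular speed at r₂: v₂ = √(μ/r₂) = 17.415 km/s.
Transfer-orbit speed at r₂: v_a = √[μ(2/r₂ − 1/a_t)] = 11.136 km/s.
Second burn Δv₂ = |v₂ − v_a| = 6.279 km/s.
Δv = Δv₁ + Δv₂ = 8.979 + 6.279 = 15.26 km/s.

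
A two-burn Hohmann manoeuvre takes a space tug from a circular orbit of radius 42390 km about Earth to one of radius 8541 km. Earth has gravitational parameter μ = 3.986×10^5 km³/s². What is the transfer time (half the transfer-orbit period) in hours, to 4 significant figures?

Semi-major axis of the transfer orbit: a_t = (42390 + 8541)/2 = 25465.5 km.
Half the transfer-orbit period gives t = π√(a_t³/μ) = 20220 s.
Converting: 20220 s ÷ 3600 s/hour = 5.617 hours.

t = 5.617 hours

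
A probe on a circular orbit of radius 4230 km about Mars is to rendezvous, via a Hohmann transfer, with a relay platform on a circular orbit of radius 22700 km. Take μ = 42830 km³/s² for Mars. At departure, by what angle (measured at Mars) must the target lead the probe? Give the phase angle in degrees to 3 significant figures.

Transfer-ellipse semi-major axis a_t = (r₁ + r₂)/2 = (4230 + 22700)/2 = 13465 km.
The half-period of the transfer ellipse is t = π√(a_t³/μ) = 23718 s.
The target's mean motion on its circular orbit is ω₂ = √(μ/r₂³) = 6.0511×10^-5 rad/s.
Angle swept by the target during transfer: ω₂·t = 1.4352 rad = 82.23°.
Arrival is 180° from departure on the ellipse, so φ = 180° − 82.23° = 97.8°.

φ = 97.8°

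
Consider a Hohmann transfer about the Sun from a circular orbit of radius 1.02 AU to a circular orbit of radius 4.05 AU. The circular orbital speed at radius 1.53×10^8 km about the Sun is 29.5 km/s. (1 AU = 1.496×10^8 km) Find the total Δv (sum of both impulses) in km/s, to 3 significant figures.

From the circular-orbit relation v² = μ/r at r = 1.53×10^8 km: μ = v²r = (29.5)² × 1.53×10^8 = 1.33148×10^11 km³/s².
In km: r₁ = 1.02 × 1.496×10^8 = 1.52592×10^8 km; r₂ = 4.05 × 1.496×10^8 = 6.0588×10^8 km.
The Hohmann ellipse has a_t = (r₁ + r₂)/2 = 3.79236×10^8 km.
At r₁ the circular-orbit speed is v₁ = √(μ/r₁) = 29.539 km/s.
Transfer-orbit speed at r₁ (vis-viva equation): v_p = √[μ(2/r₁ − 1/a_t)] = 37.337 km/s.
First burn Δv₁ = |v_p − v₁| = 7.798 km/s.
Circular speed at r₂: v₂ = √(μ/r₂) = 14.824 km/s.
Transfer-orbit speed at r₂: v_a = √[μ(2/r₂ − 1/a_t)] = 9.4034 km/s.
Second burn Δv₂ = |v₂ − v_a| = 5.421 km/s.
Total Δv = Δv₁ + Δv₂ = 13.22 km/s.

Δv = 13.2 km/s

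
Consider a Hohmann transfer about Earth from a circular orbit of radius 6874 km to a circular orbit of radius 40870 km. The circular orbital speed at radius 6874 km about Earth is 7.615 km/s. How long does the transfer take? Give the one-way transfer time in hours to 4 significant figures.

From the circular-orbit relation v² = μ/r at r = 6874 km: μ = v²r = (7.615)² × 6874 = 3.98611×10^5 km³/s².
Transfer-ellipse semi-major axis a_t = (r₁ + r₂)/2 = (6874 + 40870)/2 = 23872 km.
Transfer time t = π√(a_t³/μ) = π√((23872)³ / 3.98611×10^5) = 18353 s.
Converting: 18353 s ÷ 3600 s/hour = 5.098 hours.

t = 5.098 hours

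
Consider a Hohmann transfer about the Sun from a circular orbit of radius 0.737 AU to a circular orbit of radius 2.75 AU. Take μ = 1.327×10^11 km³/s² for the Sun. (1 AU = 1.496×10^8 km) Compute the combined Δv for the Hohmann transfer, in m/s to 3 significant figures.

In km: r₁ = 0.737 × 1.496×10^8 = 1.102552×10^8 km; r₂ = 2.75 × 1.496×10^8 = 4.114×10^8 km.
Semi-major axis of the transfer orbit: a_t = (1.102552×10^8 + 4.114×10^8)/2 = 2.608276×10^8 km.
At r₁ the circular-orbit speed is v₁ = √(μ/r₁) = 34.6925 km/s.
On the transfer ellipse at r₁, v² = μ(2/r − 1/a) gives v_p = √[μ(2/r₁ − 1/a_t)] = 43.5704 km/s.
First burn Δv₁ = |v_p − v₁| = 8.878 km/s.
Circular speed at r₂: v₂ = √(μ/r₂) = 17.960 km/s.
Transfer-orbit speed at r₂: v_a = √[μ(2/r₂ − 1/a_t)] = 11.677 km/s.
Second burn Δv₂ = |v₂ − v_a| = 6.283 km/s.
Total Δv = Δv₁ + Δv₂ = 15.16 km/s.

Δv = 15200 m/s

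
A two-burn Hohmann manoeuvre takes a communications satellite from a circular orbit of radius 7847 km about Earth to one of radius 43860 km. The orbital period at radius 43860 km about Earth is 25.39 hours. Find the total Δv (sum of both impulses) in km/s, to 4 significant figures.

From Kepler's third law T² = 4π²r³/μ at r = 43860 km, T = 25.39 hours = 25.39 × 3600 s = 91404 s: μ = 4π²r³/T² = 3.98690×10^5 km³/s².
The Hohmann ellipse has a_t = (r₁ + r₂)/2 = 25853.5 km.
Circular speed at r₁: v₁ = √(μ/r₁) = √(3.98690×10^5/7847) = 7.128 km/s.
Transfer-orbit speed at r₁ (vis-viva): v_p = √[μ(2/r₁ − 1/a_t)] = 9.284 km/s.
First burn Δv₁ = |v_p − v₁| = 2.156 km/s.
Circular speed at r₂: v₂ = √(μ/r₂) = 3.015 km/s.
Transfer-orbit speed at r₂: v_a = √[μ(2/r₂ − 1/a_t)] = 1.661 km/s.
Second burn Δv₂ = |v₂ − v_a| = 1.354 km/s.
Δv = Δv₁ + Δv₂ = 2.156 + 1.354 = 3.510 km/s.

Δv = 3.510 km/s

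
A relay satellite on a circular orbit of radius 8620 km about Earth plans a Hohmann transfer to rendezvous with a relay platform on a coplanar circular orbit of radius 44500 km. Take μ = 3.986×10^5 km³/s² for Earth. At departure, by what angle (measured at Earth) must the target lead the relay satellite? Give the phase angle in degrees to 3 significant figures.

The Hohmann ellipse has a_t = (r₁ + r₂)/2 = 26560 km.
The half-period of the transfer ellipse is t = π√(a_t³/μ) = 21539 s.
The target's mean motion on its circular orbit is ω₂ = √(μ/r₂³) = 6.7256×10^-5 rad/s.
Angle swept by the target during transfer: ω₂·t = 1.4486 rad = 83.00°.
Arrival is 180° from departure on the ellipse, so φ = 180° − 83.00° = 97.0°.

φ = 97.0°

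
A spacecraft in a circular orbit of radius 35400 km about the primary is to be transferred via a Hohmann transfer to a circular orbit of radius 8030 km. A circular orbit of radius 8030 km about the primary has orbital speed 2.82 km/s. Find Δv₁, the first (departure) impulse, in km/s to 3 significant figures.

Δv₁ = 0.526 km/s

From the circular-orbit relation v² = μ/r at r = 8030 km: μ = v²r = (2.82)² × 8030 = 63857.8 km³/s².
The Hohmann ellipse has a_t = (r₁ + r₂)/2 = 21715 km.
On the circular orbit at r = 35400 km, v_c = √(μ/r) = 1.3431 km/s.
Transfer-orbit speed at the same r (vis-viva, a = a_t): v_t = √[μ(2/r − 1/a_t)] = 0.81674 km/s.
Δv₁ = |v_t − v_c| = |0.81674 − 1.3431| = 0.5264 km/s.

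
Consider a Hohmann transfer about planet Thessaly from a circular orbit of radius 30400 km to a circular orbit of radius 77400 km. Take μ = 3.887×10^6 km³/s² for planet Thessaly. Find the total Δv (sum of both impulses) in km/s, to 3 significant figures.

Δv = 4.01 km/s

Semi-major axis of the transfer orbit: a_t = (30400 + 77400)/2 = 53900 km.
Circular speed at r₁: v₁ = √(μ/r₁) = √(3.887×10^6/30400) = 11.3076 km/s.
On the transfer ellipse at r₁, v² = μ(2/r − 1/a) gives v_p = √[μ(2/r₁ − 1/a_t)] = 13.5502 km/s.
First burn Δv₁ = |v_p − v₁| = 2.2426 km/s.
At r₂, v₂ = √(μ/r₂) = 7.0866 km/s.
Transfer-orbit speed at r₂: v_a = √[μ(2/r₂ − 1/a_t)] = 5.3221 km/s.
Second burn Δv₂ = |v₂ − v_a| = 1.7645 km/s.
Δv = Δv₁ + Δv₂ = 2.2426 + 1.7645 = 4.007 km/s.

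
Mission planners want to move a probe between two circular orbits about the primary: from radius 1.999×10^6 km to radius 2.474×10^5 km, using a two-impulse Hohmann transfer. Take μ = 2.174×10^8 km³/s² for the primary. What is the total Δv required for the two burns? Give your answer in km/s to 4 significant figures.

Transfer-ellipse semi-major axis a_t = (r₁ + r₂)/2 = (1.999×10^6 + 2.474×10^5)/2 = 1.1232×10^6 km.
At r₁ the circular-orbit speed is v₁ = √(μ/r₁) = 10.4285 km/s.
On the transfer ellipse at r₁, vis-viva equation gives v_a = √[μ(2/r₁ − 1/a_t)] = 4.89435 km/s.
First burn Δv₁ = |v_a − v₁| = 5.534 km/s.
At r₂, v₂ = √(μ/r₂) = 29.6435 km/s.
Transfer-orbit speed at r₂: v_p = √[μ(2/r₂ − 1/a_t)] = 39.5465 km/s.
Second burn Δv₂ = |v₂ − v_p| = 9.903 km/s.
Total Δv = Δv₁ + Δv₂ = 15.44 km/s.

Δv = 15.44 km/s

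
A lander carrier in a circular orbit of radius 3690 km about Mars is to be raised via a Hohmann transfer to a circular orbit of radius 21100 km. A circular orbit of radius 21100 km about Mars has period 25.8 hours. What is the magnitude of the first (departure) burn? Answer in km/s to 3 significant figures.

Δv₁ = 1.04 km/s

From Kepler's third law T² = 4π²r³/μ at r = 21100 km, T = 25.8 hours = 25.8 × 3600 s = 92880 s: μ = 4π²r³/T² = 42989.5 km³/s².
Semi-major axis of the transfer orbit: a_t = (3690 + 21100)/2 = 12395 km.
Circular speed at r = 3690 km: v_c = √(μ/r) = 3.413 km/s.
Transfer-orbit speed at the same r (vis-viva, a = a_t): v_t = √[μ(2/r − 1/a_t)] = 4.453 km/s.
Δv₁ = |v_t − v_c| = |4.453 − 3.413| = 1.040 km/s.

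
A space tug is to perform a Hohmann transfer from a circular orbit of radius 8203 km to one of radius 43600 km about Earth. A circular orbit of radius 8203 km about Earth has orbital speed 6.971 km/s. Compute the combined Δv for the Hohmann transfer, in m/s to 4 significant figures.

Δv = 3395 m/s

From the circular-orbit relation v² = μ/r at r = 8203 km: μ = v²r = (6.971)² × 8203 = 3.98623×10^5 km³/s².
Semi-major axis of the transfer orbit: a_t = (8203 + 43600)/2 = 25901.5 km.
Circular speed at r₁: v₁ = √(μ/r₁) = √(3.98623×10^5/8203) = 6.971 km/s.
On the transfer ellipse at r₁, vis-viva gives v_p = √[μ(2/r₁ − 1/a_t)] = 9.044 km/s.
First burn Δv₁ = |v_p − v₁| = 2.073 km/s.
Circular speed at r₂: v₂ = √(μ/r₂) = 3.024 km/s.
Transfer-orbit speed at r₂: v_a = √[μ(2/r₂ − 1/a_t)] = 1.702 km/s.
Second burn Δv₂ = |v₂ − v_a| = 1.322 km/s.
Δv = Δv₁ + Δv₂ = 2.073 + 1.322 = 3.395 km/s.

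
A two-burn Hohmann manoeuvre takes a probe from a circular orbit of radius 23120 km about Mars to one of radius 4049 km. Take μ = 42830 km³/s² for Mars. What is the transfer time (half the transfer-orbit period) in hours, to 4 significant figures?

Transfer-ellipse semi-major axis a_t = (r₁ + r₂)/2 = (23120 + 4049)/2 = 13584.5 km.
By Kepler's third law the transfer-orbit period is T = 2π√(a_t³/μ), so t = T/2 = 24035 s.
Converting: 24035 s ÷ 3600 s/hour = 6.676 hours.

t = 6.676 hours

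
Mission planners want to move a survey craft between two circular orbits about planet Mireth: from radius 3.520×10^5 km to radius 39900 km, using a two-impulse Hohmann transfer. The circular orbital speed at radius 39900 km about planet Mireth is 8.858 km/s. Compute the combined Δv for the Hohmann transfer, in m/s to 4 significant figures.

Δv = 4651 m/s

From the circular-orbit relation v² = μ/r at r = 39900 km: μ = v²r = (8.858)² × 39900 = 3.13072×10^6 km³/s².
The Hohmann ellipse has a_t = (r₁ + r₂)/2 = 1.9595×10^5 km.
At r₁ the circular-orbit speed is v₁ = √(μ/r₁) = 2.98230 km/s.
On the transfer ellipse at r₁, vis-viva gives v_a = √[μ(2/r₁ − 1/a_t)] = 1.34575 km/s.
First burn Δv₁ = |v_a − v₁| = 1.637 km/s.
Circular speed at r₂: v₂ = √(μ/r₂) = 8.8580 km/s.
Transfer-orbit speed at r₂: v_p = √[μ(2/r₂ − 1/a_t)] = 11.872 km/s.
Second burn Δv₂ = |v₂ − v_p| = 3.014 km/s.
Δv = Δv₁ + Δv₂ = 1.637 + 3.014 = 4.651 km/s.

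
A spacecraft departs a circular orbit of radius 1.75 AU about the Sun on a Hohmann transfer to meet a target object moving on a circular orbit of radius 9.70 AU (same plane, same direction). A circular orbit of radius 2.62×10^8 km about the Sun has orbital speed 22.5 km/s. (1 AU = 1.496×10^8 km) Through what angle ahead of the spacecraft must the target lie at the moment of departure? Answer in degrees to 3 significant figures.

From the circular-orbit relation v² = μ/r at r = 2.62×10^8 km: μ = v²r = (22.5)² × 2.62×10^8 = 1.32638×10^11 km³/s².
In km: r₁ = 1.75 × 1.496×10^8 = 2.618×10^8 km; r₂ = 9.70 × 1.496×10^8 = 1.45112×10^9 km.
The Hohmann ellipse has a_t = (r₁ + r₂)/2 = 8.5646×10^8 km.
The half-period of the transfer ellipse is t = π√(a_t³/μ) = 2.1621×10^8 s.
Target angular speed ω₂ = √(μ/r₂³) = 6.5884×10^-9 rad/s.
Angle swept by the target during transfer: ω₂·t = 1.4245 rad = 81.62°.
The spacecraft traverses 180° on the transfer ellipse, so the target must lead by 180° − 81.62° = 98.4°.

φ = 98.4°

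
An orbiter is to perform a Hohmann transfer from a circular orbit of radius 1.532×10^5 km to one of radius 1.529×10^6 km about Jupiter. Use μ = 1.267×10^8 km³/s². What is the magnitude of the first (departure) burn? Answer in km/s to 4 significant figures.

The Hohmann ellipse has a_t = (r₁ + r₂)/2 = 8.411×10^5 km.
On the circular orbit at r = 1.532×10^5 km, v_c = √(μ/r) = 28.758 km/s.
Vis-viva on the transfer ellipse at r = 1.532×10^5 km gives v_t = √[μ(2/r − 1/a_t)] = 38.774 km/s.
Δv₁ = |v_t − v_c| = |38.774 − 28.758| = 10.02 km/s.

Δv₁ = 10.02 km/s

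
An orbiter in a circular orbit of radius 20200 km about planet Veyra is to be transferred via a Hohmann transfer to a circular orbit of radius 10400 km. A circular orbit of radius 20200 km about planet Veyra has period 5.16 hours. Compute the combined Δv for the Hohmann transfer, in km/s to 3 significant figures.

Δv = 2.62 km/s

From Kepler's third law T² = 4π²r³/μ at r = 20200 km, T = 5.16 hours = 5.16 × 3600 s = 18576 s: μ = 4π²r³/T² = 9.42995×10^5 km³/s².
The Hohmann ellipse has a_t = (r₁ + r₂)/2 = 15300 km.
Circular speed at r₁: v₁ = √(μ/r₁) = √(9.42995×10^5/20200) = 6.832 km/s.
On the transfer ellipse at r₁, v² = μ(2/r − 1/a) gives v_a = √[μ(2/r₁ − 1/a_t)] = 5.633 km/s.
First burn Δv₁ = |v_a − v₁| = 1.199 km/s.
At r₂, v₂ = √(μ/r₂) = 9.5222 km/s.
Transfer-orbit speed at r₂: v_p = √[μ(2/r₂ − 1/a_t)] = 10.941 km/s.
Second burn Δv₂ = |v₂ − v_p| = 1.419 km/s.
Total Δv = Δv₁ + Δv₂ = 2.618 km/s.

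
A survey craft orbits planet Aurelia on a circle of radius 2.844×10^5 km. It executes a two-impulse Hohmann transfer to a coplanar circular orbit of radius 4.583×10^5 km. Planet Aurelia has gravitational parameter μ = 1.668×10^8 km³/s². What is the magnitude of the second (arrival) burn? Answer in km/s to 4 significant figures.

Δv₂ = 2.382 km/s

Semi-major axis of the transfer orbit: a_t = (2.844×10^5 + 4.583×10^5)/2 = 3.7135×10^5 km.
Circular speed at r = 4.583×10^5 km: v_c = √(μ/r) = 19.0776 km/s.
Transfer-orbit speed at the same r (vis-viva, a = a_t): v_t = √[μ(2/r − 1/a_t)] = 16.6954 km/s.
Δv₂ = |v_t − v_c| = |16.6954 − 19.0776| = 2.382 km/s.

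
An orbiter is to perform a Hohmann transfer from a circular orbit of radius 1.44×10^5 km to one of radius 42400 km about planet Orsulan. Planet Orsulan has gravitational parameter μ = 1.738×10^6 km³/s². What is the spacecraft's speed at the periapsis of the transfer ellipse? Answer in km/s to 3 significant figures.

Semi-major axis of the transfer orbit: a_t = (1.440×10^5 + 42400)/2 = 93200 km.
The periapsis of the transfer ellipse is at r = 42400 km.
Vis-viva: v = √[μ(2/r − 1/a_t)] = √[1.738×10^6 × (2/42400 − 1/93200)] = 7.958 km/s.

v = 7.96 km/s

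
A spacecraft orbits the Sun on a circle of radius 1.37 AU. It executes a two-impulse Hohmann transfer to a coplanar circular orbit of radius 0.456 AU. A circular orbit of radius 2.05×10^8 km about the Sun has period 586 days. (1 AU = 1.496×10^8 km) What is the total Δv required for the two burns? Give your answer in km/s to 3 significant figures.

From Kepler's third law T² = 4π²r³/μ at r = 2.05×10^8 km, T = 586 days = 586 × 86400 s = 5.06304×10^7 s: μ = 4π²r³/T² = 1.32678×10^11 km³/s².
In km: r₁ = 1.37 × 1.496×10^8 = 2.04952×10^8 km; r₂ = 0.456 × 1.496×10^8 = 6.82176×10^7 km.
Transfer-ellipse semi-major axis a_t = (r₁ + r₂)/2 = (2.04952×10^8 + 6.82176×10^7)/2 = 1.365848×10^8 km.
At r₁ the circular-orbit speed is v₁ = √(μ/r₁) = 25.443 km/s.
Transfer-orbit speed at r₁ (vis-viva equation): v_a = √[μ(2/r₁ − 1/a_t)] = 17.981 km/s.
First burn Δv₁ = |v_a − v₁| = 7.462 km/s.
Circular speed at r₂: v₂ = √(μ/r₂) = 44.1013 km/s.
Transfer-orbit speed at r₂: v_p = √[μ(2/r₂ − 1/a_t)] = 54.0227 km/s.
Second burn Δv₂ = |v₂ − v_p| = 9.921 km/s.
Total Δv = Δv₁ + Δv₂ = 17.38 km/s.

Δv = 17.4 km/s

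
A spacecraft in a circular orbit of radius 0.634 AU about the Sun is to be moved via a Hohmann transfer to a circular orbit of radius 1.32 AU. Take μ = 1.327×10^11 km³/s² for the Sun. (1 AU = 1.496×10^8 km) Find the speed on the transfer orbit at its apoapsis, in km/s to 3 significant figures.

v = 20.9 km/s

In km: r₁ = 0.634 × 1.496×10^8 = 9.48464×10^7 km; r₂ = 1.32 × 1.496×10^8 = 1.97472×10^8 km.
The Hohmann ellipse has a_t = (r₁ + r₂)/2 = 1.461592×10^8 km.
At apoapsis, r = 1.97472×10^8 km.
Vis-viva: v = √[μ(2/r − 1/a_t)] = √[1.327×10^11 × (2/1.97472×10^8 − 1/1.461592×10^8)] = 20.88 km/s.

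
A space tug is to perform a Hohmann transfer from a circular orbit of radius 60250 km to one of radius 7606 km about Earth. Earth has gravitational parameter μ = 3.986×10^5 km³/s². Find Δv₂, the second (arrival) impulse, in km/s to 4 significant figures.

Δv₂ = 2.408 km/s

Semi-major axis of the transfer orbit: a_t = (60250 + 7606)/2 = 33928 km.
On the circular orbit at r = 7606 km, v_c = √(μ/r) = 7.239 km/s.
Transfer-orbit speed at the same r (vis-viva, a = a_t): v_t = √[μ(2/r − 1/a_t)] = 9.647 km/s.
Δv₂ = |v_t − v_c| = |9.647 − 7.239| = 2.408 km/s.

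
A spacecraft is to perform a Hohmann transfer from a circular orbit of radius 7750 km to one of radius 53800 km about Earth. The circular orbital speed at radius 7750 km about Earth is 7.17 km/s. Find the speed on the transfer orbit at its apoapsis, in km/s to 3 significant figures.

From the circular-orbit relation v² = μ/r at r = 7750 km: μ = v²r = (7.17)² × 7750 = 3.98419×10^5 km³/s².
Semi-major axis of the transfer orbit: a_t = (7750 + 53800)/2 = 30775 km.
At apoapsis, r = 53800 km.
From the vis-viva equation, v = √[μ(2/r − 1/a_t)] = 1.366 km/s.

v = 1.37 km/s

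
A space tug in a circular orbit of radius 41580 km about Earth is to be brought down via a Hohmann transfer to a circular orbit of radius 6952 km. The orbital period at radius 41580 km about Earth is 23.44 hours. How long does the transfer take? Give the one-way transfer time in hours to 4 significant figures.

From Kepler's third law T² = 4π²r³/μ at r = 41580 km, T = 23.44 hours = 23.44 × 3600 s = 84384 s: μ = 4π²r³/T² = 3.98559×10^5 km³/s².
Transfer-ellipse semi-major axis a_t = (r₁ + r₂)/2 = (41580 + 6952)/2 = 24266 km.
By Kepler's third law the transfer-orbit period is T = 2π√(a_t³/μ), so t = T/2 = 18810 s.
Converting: 18810 s ÷ 3600 s/hour = 5.225 hours.

t = 5.225 hours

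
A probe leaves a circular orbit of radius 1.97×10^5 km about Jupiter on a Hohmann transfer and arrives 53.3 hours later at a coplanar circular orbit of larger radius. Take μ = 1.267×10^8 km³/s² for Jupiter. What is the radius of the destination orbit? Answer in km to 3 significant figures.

r₂ = 1.36×10^6 km

Transfer time t = 53.3 hours = 1.9188×10^5 s, and t = π√(a_t³/μ).
So a_t = (μ t²/π²)^(1/3) = (1.267×10^8 × (1.9188×10^5)² / π²)^(1/3) = 7.7895×10^5 km.
Since a_t = (r₁ + r₂)/2, r₂ = 2a_t − r₁ = 2×7.7895×10^5 − 1.970×10^5 = 1.3609×10^6 km.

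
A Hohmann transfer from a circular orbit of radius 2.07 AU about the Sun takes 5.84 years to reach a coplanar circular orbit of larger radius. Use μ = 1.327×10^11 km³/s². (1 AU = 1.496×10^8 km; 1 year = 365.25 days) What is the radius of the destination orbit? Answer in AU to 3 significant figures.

In km: r₁ = 2.07 × 1.496×10^8 = 3.09672×10^8 km.
Transfer time t = 5.84 years × 365.25 × 86400 s = 1.84296384×10^8 s, and t = π√(a_t³/μ).
So a_t = (μ t²/π²)^(1/3) = (1.327×10^11 × (1.84296384×10^8)² / π²)^(1/3) = 7.7008×10^8 km.
Since a_t = (r₁ + r₂)/2, r₂ = 2a_t − r₁ = 2×7.7008×10^8 − 3.09672×10^8 = 1.230488×10^9 km.
In AU: r₂ = 1.230488×10^9 / 1.496×10^8 = 8.23 AU.

r₂ = 8.23 AU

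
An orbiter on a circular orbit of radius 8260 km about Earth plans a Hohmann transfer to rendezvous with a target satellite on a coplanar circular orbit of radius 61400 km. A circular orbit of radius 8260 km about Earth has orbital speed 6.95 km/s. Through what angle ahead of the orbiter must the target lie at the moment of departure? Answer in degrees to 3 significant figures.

From the circular-orbit relation v² = μ/r at r = 8260 km: μ = v²r = (6.95)² × 8260 = 3.98979×10^5 km³/s².
Transfer-ellipse semi-major axis a_t = (r₁ + r₂)/2 = (8260 + 61400)/2 = 34830 km.
Transfer time t = π√(a_t³/μ) = 32330 s.
The target's mean motion on its circular orbit is ω₂ = √(μ/r₂³) = 4.1517×10^-5 rad/s.
Angle swept by the target during transfer: ω₂·t = 1.3422 rad = 76.90°.
The orbiter traverses 180° on the transfer ellipse, so the target must lead by 180° − 76.90° = 103°.

φ = 103°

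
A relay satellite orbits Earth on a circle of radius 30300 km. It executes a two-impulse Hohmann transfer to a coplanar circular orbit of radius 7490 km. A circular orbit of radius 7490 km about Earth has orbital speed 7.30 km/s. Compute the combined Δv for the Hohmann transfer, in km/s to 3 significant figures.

From the circular-orbit relation v² = μ/r at r = 7490 km: μ = v²r = (7.30)² × 7490 = 3.99142×10^5 km³/s².
Transfer-ellipse semi-major axis a_t = (r₁ + r₂)/2 = (30300 + 7490)/2 = 18895 km.
At r₁ the circular-orbit speed is v₁ = √(μ/r₁) = 3.62946 km/s.
On the transfer ellipse at r₁, vis-viva equation gives v_a = √[μ(2/r₁ − 1/a_t)] = 2.28512 km/s.
First burn Δv₁ = |v_a − v₁| = 1.34434 km/s.
Circular speed at r₂: v₂ = √(μ/r₂) = 7.30000 km/s.
Transfer-orbit speed at r₂: v_p = √[μ(2/r₂ − 1/a_t)] = 9.24423 km/s.
Second burn Δv₂ = |v₂ − v_p| = 1.94423 km/s.
Total Δv = Δv₁ + Δv₂ = 3.289 km/s.

Δv = 3.29 km/s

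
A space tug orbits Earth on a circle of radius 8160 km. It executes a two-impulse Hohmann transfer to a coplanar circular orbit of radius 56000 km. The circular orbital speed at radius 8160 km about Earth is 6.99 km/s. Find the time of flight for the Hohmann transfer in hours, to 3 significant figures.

From the circular-orbit relation v² = μ/r at r = 8160 km: μ = v²r = (6.99)² × 8160 = 3.98698×10^5 km³/s².
Transfer-ellipse semi-major axis a_t = (r₁ + r₂)/2 = (8160 + 56000)/2 = 32080 km.
Transfer time t = π√(a_t³/μ) = π√((32080)³ / 3.98698×10^5) = 28590 s.
Converting: 28590 s ÷ 3600 s/hour = 7.94 hours.

t = 7.94 hours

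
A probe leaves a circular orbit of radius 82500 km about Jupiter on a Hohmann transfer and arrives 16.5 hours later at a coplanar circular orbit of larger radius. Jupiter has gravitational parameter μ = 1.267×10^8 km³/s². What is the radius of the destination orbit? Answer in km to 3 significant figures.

Transfer time t = 16.5 hours = 59400 s, and t = π√(a_t³/μ).
So a_t = (μ t²/π²)^(1/3) = (1.267×10^8 × (59400)² / π²)^(1/3) = 3.5646×10^5 km.
Since a_t = (r₁ + r₂)/2, r₂ = 2a_t − r₁ = 2×3.5646×10^5 − 82500 = 6.3042×10^5 km.

r₂ = 6.30×10^5 km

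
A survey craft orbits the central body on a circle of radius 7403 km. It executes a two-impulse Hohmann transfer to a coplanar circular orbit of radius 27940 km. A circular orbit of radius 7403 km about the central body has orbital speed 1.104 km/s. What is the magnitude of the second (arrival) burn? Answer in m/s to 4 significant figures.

Δv₂ = 200.5 m/s

From the circular-orbit relation v² = μ/r at r = 7403 km: μ = v²r = (1.104)² × 7403 = 9022.89 km³/s².
The Hohmann ellipse has a_t = (r₁ + r₂)/2 = 17671.5 km.
Circular speed at r = 27940 km: v_c = √(μ/r) = 0.5683 km/s.
Vis-viva on the transfer ellipse at r = 27940 km gives v_t = √[μ(2/r − 1/a_t)] = 0.3678 km/s.
Δv₂ = |v_t − v_c| = |0.3678 − 0.5683| = 0.2005 km/s.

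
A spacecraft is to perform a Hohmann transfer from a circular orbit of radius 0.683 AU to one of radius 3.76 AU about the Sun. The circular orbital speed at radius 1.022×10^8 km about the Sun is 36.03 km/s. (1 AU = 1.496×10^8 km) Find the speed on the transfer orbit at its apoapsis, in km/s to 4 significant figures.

From the circular-orbit relation v² = μ/r at r = 1.022×10^8 km: μ = v²r = (36.03)² × 1.022×10^8 = 1.32672×10^11 km³/s².
In km: r₁ = 0.683 × 1.496×10^8 = 1.021768×10^8 km; r₂ = 3.76 × 1.496×10^8 = 5.62496×10^8 km.
Transfer-ellipse semi-major axis a_t = (r₁ + r₂)/2 = (1.021768×10^8 + 5.62496×10^8)/2 = 3.323364×10^8 km.
At apoapsis, r = 5.62496×10^8 km.
Applying v² = μ(2/r − 1/a_t): v = 8.516 km/s.

v = 8.516 km/s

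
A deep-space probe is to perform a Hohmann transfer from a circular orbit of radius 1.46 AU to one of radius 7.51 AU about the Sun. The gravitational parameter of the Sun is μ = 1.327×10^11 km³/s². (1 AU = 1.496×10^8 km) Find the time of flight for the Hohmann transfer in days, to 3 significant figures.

In km: r₁ = 1.46 × 1.496×10^8 = 2.18416×10^8 km; r₂ = 7.51 × 1.496×10^8 = 1.123496×10^9 km.
The Hohmann ellipse has a_t = (r₁ + r₂)/2 = 6.70956×10^8 km.
By Kepler's third law the transfer-orbit period is T = 2π√(a_t³/μ), so t = T/2 = 1.499×10^8 s.
Converting: 1.499×10^8 s ÷ 86400 s/day = 1730 days.

t = 1730 days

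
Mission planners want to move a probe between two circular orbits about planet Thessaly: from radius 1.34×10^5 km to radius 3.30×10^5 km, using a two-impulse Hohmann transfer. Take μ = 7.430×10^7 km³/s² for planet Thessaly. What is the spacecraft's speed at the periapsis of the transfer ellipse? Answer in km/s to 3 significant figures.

v = 28.1 km/s

The Hohmann ellipse has a_t = (r₁ + r₂)/2 = 2.320×10^5 km.
The periapsis of the transfer ellipse is at r = 1.340×10^5 km.
From the vis-viva equation, v = √[μ(2/r − 1/a_t)] = 28.08 km/s.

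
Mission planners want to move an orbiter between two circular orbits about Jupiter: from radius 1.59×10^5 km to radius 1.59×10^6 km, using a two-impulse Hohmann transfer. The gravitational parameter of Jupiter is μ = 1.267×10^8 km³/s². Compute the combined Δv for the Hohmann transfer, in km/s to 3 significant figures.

Δv = 15.0 km/s

The Hohmann ellipse has a_t = (r₁ + r₂)/2 = 8.745×10^5 km.
Circular speed at r₁: v₁ = √(μ/r₁) = √(1.267×10^8/1.590×10^5) = 28.22863 km/s.
On the transfer ellipse at r₁, v² = μ(2/r − 1/a) gives v_p = √[μ(2/r₁ − 1/a_t)] = 38.06347 km/s.
First burn Δv₁ = |v_p − v₁| = 9.8348 km/s.
Circular speed at r₂: v₂ = √(μ/r₂) = 8.92668 km/s.
Transfer-orbit speed at r₂: v_a = √[μ(2/r₂ − 1/a_t)] = 3.80635 km/s.
Second burn Δv₂ = |v₂ − v_a| = 5.1203 km/s.
Total Δv = Δv₁ + Δv₂ = 14.96 km/s.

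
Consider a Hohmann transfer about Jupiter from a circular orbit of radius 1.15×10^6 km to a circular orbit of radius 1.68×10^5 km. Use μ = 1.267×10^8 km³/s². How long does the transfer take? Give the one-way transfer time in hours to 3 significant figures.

t = 41.5 hours

Transfer-ellipse semi-major axis a_t = (r₁ + r₂)/2 = (1.150×10^6 + 1.680×10^5)/2 = 6.590×10^5 km.
By Kepler's third law the transfer-orbit period is T = 2π√(a_t³/μ), so t = T/2 = 1.493×10^5 s.
Converting: 1.493×10^5 s ÷ 3600 s/hour = 41.5 hours.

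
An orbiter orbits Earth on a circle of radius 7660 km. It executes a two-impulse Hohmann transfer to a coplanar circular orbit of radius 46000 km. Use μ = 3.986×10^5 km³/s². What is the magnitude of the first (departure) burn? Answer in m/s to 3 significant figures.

Δv₁ = 2230 m/s

The Hohmann ellipse has a_t = (r₁ + r₂)/2 = 26830 km.
Circular speed at r = 7660 km: v_c = √(μ/r) = 7.2136 km/s.
Transfer-orbit speed at the same r (vis-viva, a = a_t): v_t = √[μ(2/r − 1/a_t)] = 9.4455 km/s.
Δv₁ = |v_t − v_c| = |9.4455 − 7.2136| = 2.232 km/s.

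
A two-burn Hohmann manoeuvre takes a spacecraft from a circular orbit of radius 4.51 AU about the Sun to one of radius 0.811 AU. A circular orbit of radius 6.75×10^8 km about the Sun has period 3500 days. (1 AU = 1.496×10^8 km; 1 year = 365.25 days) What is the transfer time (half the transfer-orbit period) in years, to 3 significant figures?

t = 2.17 years

From Kepler's third law T² = 4π²r³/μ at r = 6.75×10^8 km, T = 3500 days = 3500 × 86400 s = 3.024×10^8 s: μ = 4π²r³/T² = 1.32772×10^11 km³/s².
In km: r₁ = 4.51 × 1.496×10^8 = 6.74696×10^8 km; r₂ = 0.811 × 1.496×10^8 = 1.213256×10^8 km.
The Hohmann ellipse has a_t = (r₁ + r₂)/2 = 3.980108×10^8 km.
Transfer time t = π√(a_t³/μ) = π√((3.980108×10^8)³ / 1.32772×10^11) = 6.846×10^7 s.
Converting: 6.846×10^7 s ÷ 3.15576×10^7 s/year (365.25 × 86400) = 2.17 years.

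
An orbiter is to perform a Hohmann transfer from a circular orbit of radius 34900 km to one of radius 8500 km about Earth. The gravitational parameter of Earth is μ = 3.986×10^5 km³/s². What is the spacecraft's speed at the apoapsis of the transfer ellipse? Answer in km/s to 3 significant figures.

The Hohmann ellipse has a_t = (r₁ + r₂)/2 = 21700 km.
At apoapsis, r = 34900 km.
From the vis-viva equation, v = √[μ(2/r − 1/a_t)] = 2.115 km/s.

v = 2.12 km/s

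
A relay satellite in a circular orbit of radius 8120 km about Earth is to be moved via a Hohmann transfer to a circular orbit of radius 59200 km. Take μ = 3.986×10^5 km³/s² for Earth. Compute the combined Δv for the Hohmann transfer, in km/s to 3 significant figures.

Δv = 3.61 km/s

Transfer-ellipse semi-major axis a_t = (r₁ + r₂)/2 = (8120 + 59200)/2 = 33660 km.
Circular speed at r₁: v₁ = √(μ/r₁) = √(3.986×10^5/8120) = 7.0063 km/s.
Transfer-orbit speed at r₁ (vis-viva): v_p = √[μ(2/r₁ − 1/a_t)] = 9.2917 km/s.
First burn Δv₁ = |v_p − v₁| = 2.2854 km/s.
At r₂, v₂ = √(μ/r₂) = 2.594823 km/s.
Transfer-orbit speed at r₂: v_a = √[μ(2/r₂ − 1/a_t)] = 1.274467 km/s.
Second burn Δv₂ = |v₂ − v_a| = 1.3204 km/s.
Total Δv = Δv₁ + Δv₂ = 3.606 km/s.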